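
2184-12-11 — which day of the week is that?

Doomsday rule: the anchor day for the 2100s is Sunday. For year 84: 84÷12 = 7 r 0, and 0÷4 = 0, so 7+0+0 = 7.
Sunday + 7 ≡ Sunday — that's 2184's doomsday.
In December the doomsday date is Dec 12.
Dec 11 is 1 day before Dec 12; 1 mod 7 = 1, so Sunday − 1 = Saturday.

Saturday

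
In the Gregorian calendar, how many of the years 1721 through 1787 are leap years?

Multiples of 4 in [1721,1787]: 16.
Of those, multiples of 100: 0 (not leap unless ÷400).
Multiples of 400: 0.
Leap years = 16 − 0 + 0 = 16.

16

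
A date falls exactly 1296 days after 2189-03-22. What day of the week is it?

Monday

Mar 22, 2189 is a Sunday.
1296 mod 7 = 1, so 1296 days after a Sunday is Sunday + 1 = Monday.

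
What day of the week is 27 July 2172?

Monday

Doomsday rule: the anchor day for the 2100s is Sunday. For year 72: 72÷12 = 6 r 0, and 0÷4 = 0, so 6+0+0 = 6.
Sunday + 6 ≡ Saturday — that's 2172's doomsday.
In July the doomsday date is Jul 11.
Jul 27 is 16 days after Jul 11; 16 mod 7 = 2, so Saturday + 2 = Monday.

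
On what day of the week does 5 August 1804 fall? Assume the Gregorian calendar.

Sunday

January 1, 1804 is a Sunday.
Jan 1, 1804 → Feb 1, 1804: 31 days (January has 31).
Feb 1, 1804 → Mar 1, 1804: 29 days (February has 29).
Mar 1, 1804 → Apr 1, 1804: 31 days (March has 31).
Apr 1, 1804 → May 1, 1804: 30 days (April has 30).
May 1, 1804 → Jun 1, 1804: 31 days (May has 31).
Jun 1, 1804 → Jul 1, 1804: 30 days (June has 30).
Jul 1, 1804 → Aug 1, 1804: 31 days (July has 31).
Aug 1, 1804 → Aug 5, 1804: 4 days.
Total: 217 days.
217 mod 7 = 0, so Sunday + 0 = Sunday.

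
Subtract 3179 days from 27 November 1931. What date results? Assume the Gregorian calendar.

−365 (one year) → Nov 27, 1930 (2814 left).
−365 (one year) → Nov 27, 1929 (2449 left).
−365 (one year) → Nov 27, 1928 (2084 left).
−366 (one year; includes Feb 29, 1928) → Nov 27, 1927 (1718 left).
−365 (one year) → Nov 27, 1926 (1353 left).
−365 (one year) → Nov 27, 1925 (988 left).
−365 (one year) → Nov 27, 1924 (623 left).
−366 (one year; includes Feb 29, 1924) → Nov 27, 1923 (257 left).
−27 → Oct 31, 1923 (end of Oct, 31 days; 230 left).
−31 → Sep 30, 1923 (end of Sep, 30 days; 199 left).
−30 → Aug 31, 1923 (end of Aug, 31 days; 169 left).
−31 → Jul 31, 1923 (end of Jul, 31 days; 138 left).
−31 → Jun 30, 1923 (end of Jun, 30 days; 107 left).
−30 → May 31, 1923 (end of May, 31 days; 77 left).
−31 → Apr 30, 1923 (end of Apr, 30 days; 46 left).
−30 → Mar 31, 1923 (end of Mar, 31 days; 16 left).
−16 → Mar 15, 1923.

March 15, 1923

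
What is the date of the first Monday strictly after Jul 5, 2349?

July 11, 2349

Jul 5, 2349 is a Tuesday.
From Tuesday to the next Monday is 6 days.
Jul 5, 2349 + 6 = Jul 11, 2349.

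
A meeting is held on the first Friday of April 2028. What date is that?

April 1, 2028 is a Saturday.
The first Friday is therefore April 7 (6 days later).

April 7, 2028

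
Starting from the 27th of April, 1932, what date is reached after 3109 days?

+365 (one year) → Apr 27, 1933 (2744 left).
+365 (one year) → Apr 27, 1934 (2379 left).
+365 (one year) → Apr 27, 1935 (2014 left).
+366 (one year; includes Feb 29, 1936) → Apr 27, 1936 (1648 left).
+365 (one year) → Apr 27, 1937 (1283 left).
+365 (one year) → Apr 27, 1938 (918 left).
+365 (one year) → Apr 27, 1939 (553 left).
+366 (one year; includes Feb 29, 1940) → Apr 27, 1940 (187 left).
Apr has 30 days: +4 → May 1, 1940 (183 left).
May has 31 days: +31 → Jun 1, 1940 (152 left).
Jun has 30 days: +30 → Jul 1, 1940 (122 left).
Jul has 31 days: +31 → Aug 1, 1940 (91 left).
Aug has 31 days: +31 → Sep 1, 1940 (60 left).
Sep has 30 days: +30 → Oct 1, 1940 (30 left).
+30 → Oct 31, 1940.

October 31, 1940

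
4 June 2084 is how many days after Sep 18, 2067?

Sep 18, 2067 → Sep 18, 2068: 366 days (Feb 29, 2068 is in that span).
Sep 18, 2068 → Sep 18, 2069: 365 days.
Sep 18, 2069 → Sep 18, 2070: 365 days.
Sep 18, 2070 → Sep 18, 2071: 365 days.
Sep 18, 2071 → Sep 18, 2072: 366 days (Feb 29, 2072 is in that span).
Sep 18, 2072 → Sep 18, 2073: 365 days.
Sep 18, 2073 → Sep 18, 2074: 365 days.
Sep 18, 2074 → Sep 18, 2075: 365 days.
Sep 18, 2075 → Sep 18, 2076: 366 days (Feb 29, 2076 is in that span).
Sep 18, 2076 → Sep 18, 2077: 365 days.
Sep 18, 2077 → Sep 18, 2078: 365 days.
Sep 18, 2078 → Sep 18, 2079: 365 days.
Sep 18, 2079 → Sep 18, 2080: 366 days (Feb 29, 2080 is in that span).
Sep 18, 2080 → Sep 18, 2081: 365 days.
Sep 18, 2081 → Sep 18, 2082: 365 days.
Sep 18, 2082 → Sep 18, 2083: 365 days.
Sep 18, 2083 → Oct 18, 2083: 30 days (September has 30).
Oct 18, 2083 → Nov 18, 2083: 31 days (October has 31).
Nov 18, 2083 → Dec 18, 2083: 30 days (November has 30).
Dec 18, 2083 → Jan 18, 2084: 31 days (December has 31).
Jan 18, 2084 → Feb 18, 2084: 31 days (January has 31).
Feb 18, 2084 → Mar 18, 2084: 29 days (February has 29).
Mar 18, 2084 → Apr 18, 2084: 31 days (March has 31).
Apr 18, 2084 → May 18, 2084: 30 days (April has 30).
May 18, 2084 → Jun 4, 2084: 17 days.
Total: 6104 days.

6104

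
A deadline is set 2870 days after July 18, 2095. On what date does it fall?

+366 (one year; includes Feb 29, 2096) → Jul 18, 2096 (2504 left).
+365 (one year) → Jul 18, 2097 (2139 left).
+365 (one year) → Jul 18, 2098 (1774 left).
+365 (one year) → Jul 18, 2099 (1409 left).
+365 (one year) → Jul 18, 2100 (1044 left).
+365 (one year) → Jul 18, 2101 (679 left).
+365 (one year) → Jul 18, 2102 (314 left).
Jul has 31 days: +14 → Aug 1, 2102 (300 left).
Aug has 31 days: +31 → Sep 1, 2102 (269 left).
Sep has 30 days: +30 → Oct 1, 2102 (239 left).
Oct has 31 days: +31 → Nov 1, 2102 (208 left).
Nov has 30 days: +30 → Dec 1, 2102 (178 left).
Dec has 31 days: +31 → Jan 1, 2103 (147 left).
Jan has 31 days: +31 → Feb 1, 2103 (116 left).
Feb has 28 days: +28 → Mar 1, 2103 (88 left).
Mar has 31 days: +31 → Apr 1, 2103 (57 left).
Apr has 30 days: +30 → May 1, 2103 (27 left).
+27 → May 28, 2103.

May 28, 2103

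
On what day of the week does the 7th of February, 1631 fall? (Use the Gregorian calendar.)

Friday

Doomsday rule: the anchor day for the 1600s is Tuesday. For year 31: 31÷12 = 2 r 7, and 7÷4 = 1, so 2+7+1 = 10.
Tuesday + 10 ≡ Friday — that's 1631's doomsday.
In February the doomsday date is Feb 28 (1631 is not a leap year).
Feb 7 is 21 days before Feb 28; 21 mod 7 = 0, so Friday − 0 = Friday.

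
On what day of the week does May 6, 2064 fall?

January 1, 2064 is a Tuesday.
Jan 1, 2064 → Feb 1, 2064: 31 days (January has 31).
Feb 1, 2064 → Mar 1, 2064: 29 days (February has 29).
Mar 1, 2064 → Apr 1, 2064: 31 days (March has 31).
Apr 1, 2064 → May 1, 2064: 30 days (April has 30).
May 1, 2064 → May 6, 2064: 5 days.
Total: 126 days.
126 mod 7 = 0, so Tuesday + 0 = Tuesday.

Tuesday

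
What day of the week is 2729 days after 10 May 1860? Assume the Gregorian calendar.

Wednesday

First find the weekday of May 10, 1860. Doomsday rule: the anchor day for the 1800s is Friday. For year 60: 60÷12 = 5 r 0, and 0÷4 = 0, so 5+0+0 = 5.
Friday + 5 ≡ Wednesday — that's 1860's doomsday.
In May the doomsday date is May 9.
May 10 is 1 day after May 9; 1 mod 7 = 1, so Wednesday + 1 = Thursday.
2729 mod 7 = 6, so 2729 days after a Thursday is Thursday + 6 = Wednesday.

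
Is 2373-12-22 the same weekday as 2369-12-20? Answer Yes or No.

Yes

From Dec 20, 2369 to Dec 22, 2373 is 1463 days.
1463 mod 7 = 0, so they are the same weekday.
(Dec 20, 2369 is a Saturday; Dec 22, 2373 is a Saturday.)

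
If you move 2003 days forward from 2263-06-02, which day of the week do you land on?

First find the weekday of Jun 2, 2263. Doomsday rule: the anchor day for the 2200s is Friday. For year 63: 63÷12 = 5 r 3, and 3÷4 = 0, so 5+3+0 = 8.
Friday + 8 ≡ Saturday — that's 2263's doomsday.
In June the doomsday date is Jun 6.
Jun 2 is 4 days before Jun 6; 4 mod 7 = 4, so Saturday − 4 = Tuesday.
2003 mod 7 = 1, so 2003 days after a Tuesday is Tuesday + 1 = Wednesday.

Wednesday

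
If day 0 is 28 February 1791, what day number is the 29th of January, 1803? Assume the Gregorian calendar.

Feb 28, 1791 → Feb 28, 1792: 365 days.
Feb 28, 1792 → Feb 28, 1793: 366 days (Feb 29, 1792 is in that span).
Feb 28, 1793 → Feb 28, 1794: 365 days.
Feb 28, 1794 → Feb 28, 1795: 365 days.
Feb 28, 1795 → Feb 28, 1796: 365 days.
Feb 28, 1796 → Feb 28, 1797: 366 days (Feb 29, 1796 is in that span).
Feb 28, 1797 → Feb 28, 1798: 365 days.
Feb 28, 1798 → Feb 28, 1799: 365 days.
Feb 28, 1799 → Feb 28, 1800: 365 days.
Feb 28, 1800 → Feb 28, 1801: 365 days.
Feb 28, 1801 → Feb 28, 1802: 365 days.
Feb 28, 1802 → Mar 28, 1802: 28 days (February has 28).
Mar 28, 1802 → Apr 28, 1802: 31 days (March has 31).
Apr 28, 1802 → May 28, 1802: 30 days (April has 30).
May 28, 1802 → Jun 28, 1802: 31 days (May has 31).
Jun 28, 1802 → Jul 28, 1802: 30 days (June has 30).
Jul 28, 1802 → Aug 28, 1802: 31 days (July has 31).
Aug 28, 1802 → Sep 28, 1802: 31 days (August has 31).
Sep 28, 1802 → Oct 28, 1802: 30 days (September has 30).
Oct 28, 1802 → Nov 28, 1802: 31 days (October has 31).
Nov 28, 1802 → Dec 28, 1802: 30 days (November has 30).
Dec 28, 1802 → Jan 28, 1803: 31 days (December has 31).
Jan 28, 1803 → Jan 29, 1803: 1 days.
Total: 4352 days.

4352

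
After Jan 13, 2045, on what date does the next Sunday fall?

January 15, 2045

Jan 13, 2045 is a Friday.
From Friday to the next Sunday is 2 days.
Jan 13, 2045 + 2 = Jan 15, 2045.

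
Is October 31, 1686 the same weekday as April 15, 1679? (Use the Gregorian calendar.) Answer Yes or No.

From Apr 15, 1679 to Oct 31, 1686 is 2756 days.
2756 mod 7 = 5, so they are different weekdays.
(Apr 15, 1679 is a Saturday; Oct 31, 1686 is a Thursday.)

No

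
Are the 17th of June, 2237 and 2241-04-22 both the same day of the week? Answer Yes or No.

No

From Jun 17, 2237 to Apr 22, 2241 is 1405 days.
1405 mod 7 = 5, so they are different weekdays.
(Jun 17, 2237 is a Saturday; Apr 22, 2241 is a Thursday.)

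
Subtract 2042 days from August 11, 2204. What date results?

January 7, 2199

−366 (one year; includes Feb 29, 2204) → Aug 11, 2203 (1676 left).
−365 (one year) → Aug 11, 2202 (1311 left).
−365 (one year) → Aug 11, 2201 (946 left).
−365 (one year) → Aug 11, 2200 (581 left).
−365 (one year) → Aug 11, 2199 (216 left).
−11 → Jul 31, 2199 (end of Jul, 31 days; 205 left).
−31 → Jun 30, 2199 (end of Jun, 30 days; 174 left).
−30 → May 31, 2199 (end of May, 31 days; 144 left).
−31 → Apr 30, 2199 (end of Apr, 30 days; 113 left).
−30 → Mar 31, 2199 (end of Mar, 31 days; 83 left).
−31 → Feb 28, 2199 (end of Feb, 28 days; 52 left).
−28 → Jan 31, 2199 (end of Jan, 31 days; 24 left).
−24 → Jan 7, 2199.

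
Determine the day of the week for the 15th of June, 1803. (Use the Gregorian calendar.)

Wednesday

Doomsday rule: the anchor day for the 1800s is Friday. For year 03: 3÷12 = 0 r 3, and 3÷4 = 0, so 0+3+0 = 3.
Friday + 3 ≡ Monday — that's 1803's doomsday.
In June the doomsday date is Jun 6.
Jun 15 is 9 days after Jun 6; 9 mod 7 = 2, so Monday + 2 = Wednesday.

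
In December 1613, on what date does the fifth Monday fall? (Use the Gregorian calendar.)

December 30, 1613

December 1, 1613 is a Sunday.
The first Monday is therefore December 2 (1 days later).
The fifth Monday is 2 + 4×7 = December 30.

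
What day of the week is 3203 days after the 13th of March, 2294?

Mar 13, 2294 is a Tuesday.
3203 mod 7 = 4, so 3203 days after a Tuesday is Tuesday + 4 = Saturday.

Saturday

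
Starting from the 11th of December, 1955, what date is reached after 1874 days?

January 27, 1961

+366 (one year; includes Feb 29, 1956) → Dec 11, 1956 (1508 left).
+365 (one year) → Dec 11, 1957 (1143 left).
+365 (one year) → Dec 11, 1958 (778 left).
+365 (one year) → Dec 11, 1959 (413 left).
+366 (one year; includes Feb 29, 1960) → Dec 11, 1960 (47 left).
Dec has 31 days: +21 → Jan 1, 1961 (26 left).
+26 → Jan 27, 1961.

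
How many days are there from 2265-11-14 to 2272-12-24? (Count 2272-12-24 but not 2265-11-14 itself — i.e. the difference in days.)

Nov 14, 2265 → Nov 14, 2266: 365 days.
Nov 14, 2266 → Nov 14, 2267: 365 days.
Nov 14, 2267 → Nov 14, 2268: 366 days (Feb 29, 2268 is in that span).
Nov 14, 2268 → Nov 14, 2269: 365 days.
Nov 14, 2269 → Nov 14, 2270: 365 days.
Nov 14, 2270 → Nov 14, 2271: 365 days.
Nov 14, 2271 → Nov 14, 2272: 366 days (Feb 29, 2272 is in that span).
Nov 14, 2272 → Dec 14, 2272: 30 days (November has 30).
Dec 14, 2272 → Dec 24, 2272: 10 days.
Total: 2597 days.

2597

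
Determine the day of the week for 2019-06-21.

Doomsday rule: the anchor day for the 2000s is Tuesday. For year 19: 19÷12 = 1 r 7, and 7÷4 = 1, so 1+7+1 = 9.
Tuesday + 9 ≡ Thursday — that's 2019's doomsday.
In June the doomsday date is Jun 6.
Jun 21 is 15 days after Jun 6; 15 mod 7 = 1, so Thursday + 1 = Friday.

Friday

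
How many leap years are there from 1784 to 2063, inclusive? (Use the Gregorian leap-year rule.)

Multiples of 4 in [1784,2063]: 70.
Of those, multiples of 100: 3 (not leap unless ÷400).
Multiples of 400: 1.
Leap years = 70 − 3 + 1 = 68.

68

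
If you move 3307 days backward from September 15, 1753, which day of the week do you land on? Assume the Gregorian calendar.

First find the weekday of Sep 15, 1753. Doomsday rule: the anchor day for the 1700s is Sunday. For year 53: 53÷12 = 4 r 5, and 5÷4 = 1, so 4+5+1 = 10.
Sunday + 10 ≡ Wednesday — that's 1753's doomsday.
In September the doomsday date is Sep 5.
Sep 15 is 10 days after Sep 5; 10 mod 7 = 3, so Wednesday + 3 = Saturday.
3307 mod 7 = 3, so 3307 days before a Saturday is Saturday − 3 = Wednesday.

Wednesday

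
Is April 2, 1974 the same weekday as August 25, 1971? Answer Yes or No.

From Aug 25, 1971 to Apr 2, 1974 is 951 days.
951 mod 7 = 6, so they are different weekdays.
(Aug 25, 1971 is a Wednesday; Apr 2, 1974 is a Tuesday.)

No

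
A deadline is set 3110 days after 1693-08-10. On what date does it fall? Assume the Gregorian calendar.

+365 (one year) → Aug 10, 1694 (2745 left).
+365 (one year) → Aug 10, 1695 (2380 left).
+366 (one year; includes Feb 29, 1696) → Aug 10, 1696 (2014 left).
+365 (one year) → Aug 10, 1697 (1649 left).
+365 (one year) → Aug 10, 1698 (1284 left).
+365 (one year) → Aug 10, 1699 (919 left).
+365 (one year) → Aug 10, 1700 (554 left).
+365 (one year) → Aug 10, 1701 (189 left).
Aug has 31 days: +22 → Sep 1, 1701 (167 left).
Sep has 30 days: +30 → Oct 1, 1701 (137 left).
Oct has 31 days: +31 → Nov 1, 1701 (106 left).
Nov has 30 days: +30 → Dec 1, 1701 (76 left).
Dec has 31 days: +31 → Jan 1, 1702 (45 left).
Jan has 31 days: +31 → Feb 1, 1702 (14 left).
+14 → Feb 15, 1702.

February 15, 1702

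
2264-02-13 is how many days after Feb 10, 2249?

5481

Feb 10, 2249 → Feb 10, 2250: 365 days.
Feb 10, 2250 → Feb 10, 2251: 365 days.
Feb 10, 2251 → Feb 10, 2252: 365 days.
Feb 10, 2252 → Feb 10, 2253: 366 days (Feb 29, 2252 is in that span).
Feb 10, 2253 → Feb 10, 2254: 365 days.
Feb 10, 2254 → Feb 10, 2255: 365 days.
Feb 10, 2255 → Feb 10, 2256: 365 days.
Feb 10, 2256 → Feb 10, 2257: 366 days (Feb 29, 2256 is in that span).
Feb 10, 2257 → Feb 10, 2258: 365 days.
Feb 10, 2258 → Feb 10, 2259: 365 days.
Feb 10, 2259 → Feb 10, 2260: 365 days.
Feb 10, 2260 → Feb 10, 2261: 366 days (Feb 29, 2260 is in that span).
Feb 10, 2261 → Feb 10, 2262: 365 days.
Feb 10, 2262 → Feb 10, 2263: 365 days.
Feb 10, 2263 → Mar 10, 2263: 28 days (February has 28).
Mar 10, 2263 → Apr 10, 2263: 31 days (March has 31).
Apr 10, 2263 → May 10, 2263: 30 days (April has 30).
May 10, 2263 → Jun 10, 2263: 31 days (May has 31).
Jun 10, 2263 → Jul 10, 2263: 30 days (June has 30).
Jul 10, 2263 → Aug 10, 2263: 31 days (July has 31).
Aug 10, 2263 → Sep 10, 2263: 31 days (August has 31).
Sep 10, 2263 → Oct 10, 2263: 30 days (September has 30).
Oct 10, 2263 → Nov 10, 2263: 31 days (October has 31).
Nov 10, 2263 → Dec 10, 2263: 30 days (November has 30).
Dec 10, 2263 → Jan 10, 2264: 31 days (December has 31).
Jan 10, 2264 → Feb 10, 2264: 31 days (January has 31).
Feb 10, 2264 → Feb 13, 2264: 3 days.
Total: 5481 days.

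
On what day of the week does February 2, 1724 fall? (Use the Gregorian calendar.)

Wednesday

Doomsday rule: the anchor day for the 1700s is Sunday. For year 24: 24÷12 = 2 r 0, and 0÷4 = 0, so 2+0+0 = 2.
Sunday + 2 ≡ Tuesday — that's 1724's doomsday.
In February the doomsday date is Feb 29 (1724 is a leap year (divisible by 4)).
Feb 2 is 27 days before Feb 29; 27 mod 7 = 6, so Tuesday − 6 = Wednesday.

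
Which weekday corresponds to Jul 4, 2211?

Thursday

Doomsday rule: the anchor day for the 2200s is Friday. For year 11: 11÷12 = 0 r 11, and 11÷4 = 2, so 0+11+2 = 13.
Friday + 13 ≡ Thursday — that's 2211's doomsday.
In July the doomsday date is Jul 11.
Jul 4 is 7 days before Jul 11; 7 mod 7 = 0, so Thursday − 0 = Thursday.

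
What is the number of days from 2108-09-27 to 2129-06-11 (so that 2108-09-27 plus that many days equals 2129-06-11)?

7562

Sep 27, 2108 → Sep 27, 2109: 365 days.
Sep 27, 2109 → Sep 27, 2110: 365 days.
Sep 27, 2110 → Sep 27, 2111: 365 days.
Sep 27, 2111 → Sep 27, 2112: 366 days (Feb 29, 2112 is in that span).
Sep 27, 2112 → Sep 27, 2113: 365 days.
Sep 27, 2113 → Sep 27, 2114: 365 days.
Sep 27, 2114 → Sep 27, 2115: 365 days.
Sep 27, 2115 → Sep 27, 2116: 366 days (Feb 29, 2116 is in that span).
Sep 27, 2116 → Sep 27, 2117: 365 days.
Sep 27, 2117 → Sep 27, 2118: 365 days.
Sep 27, 2118 → Sep 27, 2119: 365 days.
Sep 27, 2119 → Sep 27, 2120: 366 days (Feb 29, 2120 is in that span).
Sep 27, 2120 → Sep 27, 2121: 365 days.
Sep 27, 2121 → Sep 27, 2122: 365 days.
Sep 27, 2122 → Sep 27, 2123: 365 days.
Sep 27, 2123 → Sep 27, 2124: 366 days (Feb 29, 2124 is in that span).
Sep 27, 2124 → Sep 27, 2125: 365 days.
Sep 27, 2125 → Sep 27, 2126: 365 days.
Sep 27, 2126 → Sep 27, 2127: 365 days.
Sep 27, 2127 → Sep 27, 2128: 366 days (Feb 29, 2128 is in that span).
Sep 27, 2128 → Oct 27, 2128: 30 days (September has 30).
Oct 27, 2128 → Nov 27, 2128: 31 days (October has 31).
Nov 27, 2128 → Dec 27, 2128: 30 days (November has 30).
Dec 27, 2128 → Jan 27, 2129: 31 days (December has 31).
Jan 27, 2129 → Feb 27, 2129: 31 days (January has 31).
Feb 27, 2129 → Mar 27, 2129: 28 days (February has 28).
Mar 27, 2129 → Apr 27, 2129: 31 days (March has 31).
Apr 27, 2129 → May 27, 2129: 30 days (April has 30).
May 27, 2129 → Jun 11, 2129: 15 days.
Total: 7562 days.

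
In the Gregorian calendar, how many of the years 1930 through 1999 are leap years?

Multiples of 4 in [1930,1999]: 17.
Of those, multiples of 100: 0 (not leap unless ÷400).
Multiples of 400: 0.
Leap years = 17 − 0 + 0 = 17.

17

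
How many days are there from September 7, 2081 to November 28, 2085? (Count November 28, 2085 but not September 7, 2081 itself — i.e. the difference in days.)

1543

Sep 7, 2081 → Sep 7, 2082: 365 days.
Sep 7, 2082 → Sep 7, 2083: 365 days.
Sep 7, 2083 → Sep 7, 2084: 366 days (Feb 29, 2084 is in that span).
Sep 7, 2084 → Sep 7, 2085: 365 days.
Sep 7, 2085 → Oct 7, 2085: 30 days (September has 30).
Oct 7, 2085 → Nov 7, 2085: 31 days (October has 31).
Nov 7, 2085 → Nov 28, 2085: 21 days.
Total: 1543 days.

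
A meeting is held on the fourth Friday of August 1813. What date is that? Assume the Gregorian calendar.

August 1, 1813 is a Sunday.
The first Friday is therefore August 6 (5 days later).
The fourth Friday is 6 + 3×7 = August 27.

August 27, 1813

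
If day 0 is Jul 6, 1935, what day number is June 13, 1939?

Jul 6, 1935 → Jul 6, 1936: 366 days (Feb 29, 1936 is in that span).
Jul 6, 1936 → Jul 6, 1937: 365 days.
Jul 6, 1937 → Jul 6, 1938: 365 days.
Jul 6, 1938 → Aug 6, 1938: 31 days (July has 31).
Aug 6, 1938 → Sep 6, 1938: 31 days (August has 31).
Sep 6, 1938 → Oct 6, 1938: 30 days (September has 30).
Oct 6, 1938 → Nov 6, 1938: 31 days (October has 31).
Nov 6, 1938 → Dec 6, 1938: 30 days (November has 30).
Dec 6, 1938 → Jan 6, 1939: 31 days (December has 31).
Jan 6, 1939 → Feb 6, 1939: 31 days (January has 31).
Feb 6, 1939 → Mar 6, 1939: 28 days (February has 28).
Mar 6, 1939 → Apr 6, 1939: 31 days (March has 31).
Apr 6, 1939 → May 6, 1939: 30 days (April has 30).
May 6, 1939 → Jun 6, 1939: 31 days (May has 31).
Jun 6, 1939 → Jun 13, 1939: 7 days.
Total: 1438 days.

1438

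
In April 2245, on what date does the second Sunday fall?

April 1, 2245 is a Tuesday.
The first Sunday is therefore April 6 (5 days later).
The second Sunday is 6 + 1×7 = April 13.

April 13, 2245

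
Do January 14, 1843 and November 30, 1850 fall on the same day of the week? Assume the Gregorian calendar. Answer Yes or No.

Yes

From Jan 14, 1843 to Nov 30, 1850 is 2877 days.
2877 mod 7 = 0, so they are the same weekday.
(Jan 14, 1843 is a Saturday; Nov 30, 1850 is a Saturday.)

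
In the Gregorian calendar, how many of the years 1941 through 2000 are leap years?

15

Multiples of 4 in [1941,2000]: 15.
Of those, multiples of 100: 1 (not leap unless ÷400).
Multiples of 400: 1.
Leap years = 15 − 1 + 1 = 15.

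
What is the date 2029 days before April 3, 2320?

−366 (one year; includes Feb 29, 2320) → Apr 3, 2319 (1663 left).
−365 (one year) → Apr 3, 2318 (1298 left).
−365 (one year) → Apr 3, 2317 (933 left).
−365 (one year) → Apr 3, 2316 (568 left).
−366 (one year; includes Feb 29, 2316) → Apr 3, 2315 (202 left).
−3 → Mar 31, 2315 (end of Mar, 31 days; 199 left).
−31 → Feb 28, 2315 (end of Feb, 28 days; 168 left).
−28 → Jan 31, 2315 (end of Jan, 31 days; 140 left).
−31 → Dec 31, 2314 (end of Dec, 31 days; 109 left).
−31 → Nov 30, 2314 (end of Nov, 30 days; 78 left).
−30 → Oct 31, 2314 (end of Oct, 31 days; 48 left).
−31 → Sep 30, 2314 (end of Sep, 30 days; 17 left).
−17 → Sep 13, 2314.

September 13, 2314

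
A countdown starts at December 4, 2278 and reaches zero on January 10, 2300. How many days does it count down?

Dec 4, 2278 → Dec 4, 2279: 365 days.
Dec 4, 2279 → Dec 4, 2280: 366 days (Feb 29, 2280 is in that span).
Dec 4, 2280 → Dec 4, 2281: 365 days.
Dec 4, 2281 → Dec 4, 2282: 365 days.
Dec 4, 2282 → Dec 4, 2283: 365 days.
Dec 4, 2283 → Dec 4, 2284: 366 days (Feb 29, 2284 is in that span).
Dec 4, 2284 → Dec 4, 2285: 365 days.
Dec 4, 2285 → Dec 4, 2286: 365 days.
Dec 4, 2286 → Dec 4, 2287: 365 days.
Dec 4, 2287 → Dec 4, 2288: 366 days (Feb 29, 2288 is in that span).
Dec 4, 2288 → Dec 4, 2289: 365 days.
Dec 4, 2289 → Dec 4, 2290: 365 days.
Dec 4, 2290 → Dec 4, 2291: 365 days.
Dec 4, 2291 → Dec 4, 2292: 366 days (Feb 29, 2292 is in that span).
Dec 4, 2292 → Dec 4, 2293: 365 days.
Dec 4, 2293 → Dec 4, 2294: 365 days.
Dec 4, 2294 → Dec 4, 2295: 365 days.
Dec 4, 2295 → Dec 4, 2296: 366 days (Feb 29, 2296 is in that span).
Dec 4, 2296 → Dec 4, 2297: 365 days.
Dec 4, 2297 → Dec 4, 2298: 365 days.
Dec 4, 2298 → Dec 4, 2299: 365 days.
Dec 4, 2299 → Jan 4, 2300: 31 days (December has 31).
Jan 4, 2300 → Jan 10, 2300: 6 days.
Total: 7707 days.

7707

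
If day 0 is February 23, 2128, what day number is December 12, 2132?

Feb 23, 2128 → Feb 23, 2129: 366 days (Feb 29, 2128 is in that span).
Feb 23, 2129 → Feb 23, 2130: 365 days.
Feb 23, 2130 → Feb 23, 2131: 365 days.
Feb 23, 2131 → Feb 23, 2132: 365 days.
Feb 23, 2132 → Mar 23, 2132: 29 days (February has 29).
Mar 23, 2132 → Apr 23, 2132: 31 days (March has 31).
Apr 23, 2132 → May 23, 2132: 30 days (April has 30).
May 23, 2132 → Jun 23, 2132: 31 days (May has 31).
Jun 23, 2132 → Jul 23, 2132: 30 days (June has 30).
Jul 23, 2132 → Aug 23, 2132: 31 days (July has 31).
Aug 23, 2132 → Sep 23, 2132: 31 days (August has 31).
Sep 23, 2132 → Oct 23, 2132: 30 days (September has 30).
Oct 23, 2132 → Nov 23, 2132: 31 days (October has 31).
Nov 23, 2132 → Dec 12, 2132: 19 days.
Total: 1754 days.

1754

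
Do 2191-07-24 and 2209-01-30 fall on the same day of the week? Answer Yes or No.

From Jul 24, 2191 to Jan 30, 2209 is 6399 days.
6399 mod 7 = 1, so they are different weekdays.
(Jul 24, 2191 is a Sunday; Jan 30, 2209 is a Monday.)

No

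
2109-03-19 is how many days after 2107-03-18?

Mar 18, 2107 → Mar 18, 2108: 366 days (Feb 29, 2108 is in that span).
Mar 18, 2108 → Apr 18, 2108: 31 days (March has 31).
Apr 18, 2108 → May 18, 2108: 30 days (April has 30).
May 18, 2108 → Jun 18, 2108: 31 days (May has 31).
Jun 18, 2108 → Jul 18, 2108: 30 days (June has 30).
Jul 18, 2108 → Aug 18, 2108: 31 days (July has 31).
Aug 18, 2108 → Sep 18, 2108: 31 days (August has 31).
Sep 18, 2108 → Oct 18, 2108: 30 days (September has 30).
Oct 18, 2108 → Nov 18, 2108: 31 days (October has 31).
Nov 18, 2108 → Dec 18, 2108: 30 days (November has 30).
Dec 18, 2108 → Jan 18, 2109: 31 days (December has 31).
Jan 18, 2109 → Feb 18, 2109: 31 days (January has 31).
Feb 18, 2109 → Mar 18, 2109: 28 days (February has 28).
Mar 18, 2109 → Mar 19, 2109: 1 days.
Total: 732 days.

732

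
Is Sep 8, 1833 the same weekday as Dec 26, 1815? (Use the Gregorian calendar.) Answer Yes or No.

From Dec 26, 1815 to Sep 8, 1833 is 6466 days.
6466 mod 7 = 5, so they are different weekdays.
(Dec 26, 1815 is a Tuesday; Sep 8, 1833 is a Sunday.)

No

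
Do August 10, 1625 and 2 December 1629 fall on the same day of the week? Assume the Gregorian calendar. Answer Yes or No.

Yes

From Aug 10, 1625 to Dec 2, 1629 is 1575 days.
1575 mod 7 = 0, so they are the same weekday.
(Aug 10, 1625 is a Sunday; Dec 2, 1629 is a Sunday.)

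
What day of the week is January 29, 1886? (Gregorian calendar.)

Friday

January 1, 1886 is a Friday.
Jan 1, 1886 → Jan 29, 1886: 28 days.
Total: 28 days.
28 mod 7 = 0, so Friday + 0 = Friday.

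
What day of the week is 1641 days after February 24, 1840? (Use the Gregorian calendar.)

Feb 24, 1840 is a Monday.
1641 mod 7 = 3, so 1641 days after a Monday is Monday + 3 = Thursday.

Thursday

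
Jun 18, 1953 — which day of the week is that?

Thursday

January 1, 1953 is a Thursday.
Jan 1, 1953 → Feb 1, 1953: 31 days (January has 31).
Feb 1, 1953 → Mar 1, 1953: 28 days (February has 28).
Mar 1, 1953 → Apr 1, 1953: 31 days (March has 31).
Apr 1, 1953 → May 1, 1953: 30 days (April has 30).
May 1, 1953 → Jun 1, 1953: 31 days (May has 31).
Jun 1, 1953 → Jun 18, 1953: 17 days.
Total: 168 days.
168 mod 7 = 0, so Thursday + 0 = Thursday.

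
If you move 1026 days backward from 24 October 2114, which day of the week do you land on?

Saturday

Oct 24, 2114 is a Wednesday.
1026 mod 7 = 4, so 1026 days before a Wednesday is Wednesday − 4 = Saturday.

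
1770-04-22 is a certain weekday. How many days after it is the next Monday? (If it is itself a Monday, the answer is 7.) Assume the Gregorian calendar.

1

Apr 22, 1770 is a Sunday.
From Sunday to the next Monday is 1 day.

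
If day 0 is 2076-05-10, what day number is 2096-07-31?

7387

May 10, 2076 → May 10, 2077: 365 days.
May 10, 2077 → May 10, 2078: 365 days.
May 10, 2078 → May 10, 2079: 365 days.
May 10, 2079 → May 10, 2080: 366 days (Feb 29, 2080 is in that span).
May 10, 2080 → May 10, 2081: 365 days.
May 10, 2081 → May 10, 2082: 365 days.
May 10, 2082 → May 10, 2083: 365 days.
May 10, 2083 → May 10, 2084: 366 days (Feb 29, 2084 is in that span).
May 10, 2084 → May 10, 2085: 365 days.
May 10, 2085 → May 10, 2086: 365 days.
May 10, 2086 → May 10, 2087: 365 days.
May 10, 2087 → May 10, 2088: 366 days (Feb 29, 2088 is in that span).
May 10, 2088 → May 10, 2089: 365 days.
May 10, 2089 → May 10, 2090: 365 days.
May 10, 2090 → May 10, 2091: 365 days.
May 10, 2091 → May 10, 2092: 366 days (Feb 29, 2092 is in that span).
May 10, 2092 → May 10, 2093: 365 days.
May 10, 2093 → May 10, 2094: 365 days.
May 10, 2094 → May 10, 2095: 365 days.
May 10, 2095 → May 10, 2096: 366 days (Feb 29, 2096 is in that span).
May 10, 2096 → Jun 10, 2096: 31 days (May has 31).
Jun 10, 2096 → Jul 10, 2096: 30 days (June has 30).
Jul 10, 2096 → Jul 31, 2096: 21 days.
Total: 7387 days.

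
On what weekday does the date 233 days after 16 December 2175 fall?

Monday

Dec 16, 2175 is a Saturday.
233 mod 7 = 2, so 233 days after a Saturday is Saturday + 2 = Monday.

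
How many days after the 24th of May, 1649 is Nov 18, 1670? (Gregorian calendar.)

7848

May 24, 1649 → May 24, 1650: 365 days.
May 24, 1650 → May 24, 1651: 365 days.
May 24, 1651 → May 24, 1652: 366 days (Feb 29, 1652 is in that span).
May 24, 1652 → May 24, 1653: 365 days.
May 24, 1653 → May 24, 1654: 365 days.
May 24, 1654 → May 24, 1655: 365 days.
May 24, 1655 → May 24, 1656: 366 days (Feb 29, 1656 is in that span).
May 24, 1656 → May 24, 1657: 365 days.
May 24, 1657 → May 24, 1658: 365 days.
May 24, 1658 → May 24, 1659: 365 days.
May 24, 1659 → May 24, 1660: 366 days (Feb 29, 1660 is in that span).
May 24, 1660 → May 24, 1661: 365 days.
May 24, 1661 → May 24, 1662: 365 days.
May 24, 1662 → May 24, 1663: 365 days.
May 24, 1663 → May 24, 1664: 366 days (Feb 29, 1664 is in that span).
May 24, 1664 → May 24, 1665: 365 days.
May 24, 1665 → May 24, 1666: 365 days.
May 24, 1666 → May 24, 1667: 365 days.
May 24, 1667 → May 24, 1668: 366 days (Feb 29, 1668 is in that span).
May 24, 1668 → May 24, 1669: 365 days.
May 24, 1669 → May 24, 1670: 365 days.
May 24, 1670 → Jun 24, 1670: 31 days (May has 31).
Jun 24, 1670 → Jul 24, 1670: 30 days (June has 30).
Jul 24, 1670 → Aug 24, 1670: 31 days (July has 31).
Aug 24, 1670 → Sep 24, 1670: 31 days (August has 31).
Sep 24, 1670 → Oct 24, 1670: 30 days (September has 30).
Oct 24, 1670 → Nov 18, 1670: 25 days.
Total: 7848 days.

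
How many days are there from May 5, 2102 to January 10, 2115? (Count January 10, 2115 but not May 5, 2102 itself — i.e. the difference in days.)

4633

May 5, 2102 → May 5, 2103: 365 days.
May 5, 2103 → May 5, 2104: 366 days (Feb 29, 2104 is in that span).
May 5, 2104 → May 5, 2105: 365 days.
May 5, 2105 → May 5, 2106: 365 days.
May 5, 2106 → May 5, 2107: 365 days.
May 5, 2107 → May 5, 2108: 366 days (Feb 29, 2108 is in that span).
May 5, 2108 → May 5, 2109: 365 days.
May 5, 2109 → May 5, 2110: 365 days.
May 5, 2110 → May 5, 2111: 365 days.
May 5, 2111 → May 5, 2112: 366 days (Feb 29, 2112 is in that span).
May 5, 2112 → May 5, 2113: 365 days.
May 5, 2113 → May 5, 2114: 365 days.
May 5, 2114 → Jun 5, 2114: 31 days (May has 31).
Jun 5, 2114 → Jul 5, 2114: 30 days (June has 30).
Jul 5, 2114 → Aug 5, 2114: 31 days (July has 31).
Aug 5, 2114 → Sep 5, 2114: 31 days (August has 31).
Sep 5, 2114 → Oct 5, 2114: 30 days (September has 30).
Oct 5, 2114 → Nov 5, 2114: 31 days (October has 31).
Nov 5, 2114 → Dec 5, 2114: 30 days (November has 30).
Dec 5, 2114 → Jan 5, 2115: 31 days (December has 31).
Jan 5, 2115 → Jan 10, 2115: 5 days.
Total: 4633 days.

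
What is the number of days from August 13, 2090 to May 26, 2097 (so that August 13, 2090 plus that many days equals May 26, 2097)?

Aug 13, 2090 → Aug 13, 2091: 365 days.
Aug 13, 2091 → Aug 13, 2092: 366 days (Feb 29, 2092 is in that span).
Aug 13, 2092 → Aug 13, 2093: 365 days.
Aug 13, 2093 → Aug 13, 2094: 365 days.
Aug 13, 2094 → Aug 13, 2095: 365 days.
Aug 13, 2095 → Aug 13, 2096: 366 days (Feb 29, 2096 is in that span).
Aug 13, 2096 → Sep 13, 2096: 31 days (August has 31).
Sep 13, 2096 → Oct 13, 2096: 30 days (September has 30).
Oct 13, 2096 → Nov 13, 2096: 31 days (October has 31).
Nov 13, 2096 → Dec 13, 2096: 30 days (November has 30).
Dec 13, 2096 → Jan 13, 2097: 31 days (December has 31).
Jan 13, 2097 → Feb 13, 2097: 31 days (January has 31).
Feb 13, 2097 → Mar 13, 2097: 28 days (February has 28).
Mar 13, 2097 → Apr 13, 2097: 31 days (March has 31).
Apr 13, 2097 → May 13, 2097: 30 days (April has 30).
May 13, 2097 → May 26, 2097: 13 days.
Total: 2478 days.

2478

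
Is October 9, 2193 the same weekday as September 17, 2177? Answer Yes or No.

From Sep 17, 2177 to Oct 9, 2193 is 5866 days.
5866 mod 7 = 0, so they are the same weekday.
(Sep 17, 2177 is a Wednesday; Oct 9, 2193 is a Wednesday.)

Yes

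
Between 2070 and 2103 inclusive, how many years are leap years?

7

Multiples of 4 in [2070,2103]: 8.
Of those, multiples of 100: 1 (not leap unless ÷400).
Multiples of 400: 0.
Leap years = 8 − 1 + 0 = 7.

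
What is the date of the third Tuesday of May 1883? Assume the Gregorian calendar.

May 15, 1883

May 1, 1883 is a Tuesday.
The first Tuesday is therefore May 1 (same day).
The third Tuesday is 1 + 2×7 = May 15.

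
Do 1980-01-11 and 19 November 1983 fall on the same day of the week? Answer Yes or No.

From Jan 11, 1980 to Nov 19, 1983 is 1408 days.
1408 mod 7 = 1, so they are different weekdays.
(Jan 11, 1980 is a Friday; Nov 19, 1983 is a Saturday.)

No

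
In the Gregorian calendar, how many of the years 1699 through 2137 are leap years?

Multiples of 4 in [1699,2137]: 110.
Of those, multiples of 100: 5 (not leap unless ÷400).
Multiples of 400: 1.
Leap years = 110 − 5 + 1 = 106.

106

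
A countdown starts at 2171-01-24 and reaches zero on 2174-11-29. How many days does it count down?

Jan 24, 2171 → Jan 24, 2172: 365 days.
Jan 24, 2172 → Jan 24, 2173: 366 days (Feb 29, 2172 is in that span).
Jan 24, 2173 → Jan 24, 2174: 365 days.
Jan 24, 2174 → Feb 24, 2174: 31 days (January has 31).
Feb 24, 2174 → Mar 24, 2174: 28 days (February has 28).
Mar 24, 2174 → Apr 24, 2174: 31 days (March has 31).
Apr 24, 2174 → May 24, 2174: 30 days (April has 30).
May 24, 2174 → Jun 24, 2174: 31 days (May has 31).
Jun 24, 2174 → Jul 24, 2174: 30 days (June has 30).
Jul 24, 2174 → Aug 24, 2174: 31 days (July has 31).
Aug 24, 2174 → Sep 24, 2174: 31 days (August has 31).
Sep 24, 2174 → Oct 24, 2174: 30 days (September has 30).
Oct 24, 2174 → Nov 24, 2174: 31 days (October has 31).
Nov 24, 2174 → Nov 29, 2174: 5 days.
Total: 1405 days.

1405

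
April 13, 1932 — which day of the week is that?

Wednesday

Doomsday rule: the anchor day for the 1900s is Wednesday. For year 32: 32÷12 = 2 r 8, and 8÷4 = 2, so 2+8+2 = 12.
Wednesday + 12 ≡ Monday — that's 1932's doomsday.
In April the doomsday date is Apr 4.
Apr 13 is 9 days after Apr 4; 9 mod 7 = 2, so Monday + 2 = Wednesday.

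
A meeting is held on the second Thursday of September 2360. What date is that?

September 1, 2360 is a Thursday.
The first Thursday is therefore September 1 (same day).
The second Thursday is 1 + 1×7 = September 8.

September 8, 2360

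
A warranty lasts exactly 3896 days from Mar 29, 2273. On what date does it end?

November 28, 2283

+365 (one year) → Mar 29, 2274 (3531 left).
+365 (one year) → Mar 29, 2275 (3166 left).
+366 (one year; includes Feb 29, 2276) → Mar 29, 2276 (2800 left).
+365 (one year) → Mar 29, 2277 (2435 left).
+365 (one year) → Mar 29, 2278 (2070 left).
+365 (one year) → Mar 29, 2279 (1705 left).
+366 (one year; includes Feb 29, 2280) → Mar 29, 2280 (1339 left).
+365 (one year) → Mar 29, 2281 (974 left).
+365 (one year) → Mar 29, 2282 (609 left).
+365 (one year) → Mar 29, 2283 (244 left).
Mar has 31 days: +3 → Apr 1, 2283 (241 left).
Apr has 30 days: +30 → May 1, 2283 (211 left).
May has 31 days: +31 → Jun 1, 2283 (180 left).
Jun has 30 days: +30 → Jul 1, 2283 (150 left).
Jul has 31 days: +31 → Aug 1, 2283 (119 left).
Aug has 31 days: +31 → Sep 1, 2283 (88 left).
Sep has 30 days: +30 → Oct 1, 2283 (58 left).
Oct has 31 days: +31 → Nov 1, 2283 (27 left).
+27 → Nov 28, 2283.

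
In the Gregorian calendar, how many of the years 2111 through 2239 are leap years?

Multiples of 4 in [2111,2239]: 32.
Of those, multiples of 100: 1 (not leap unless ÷400).
Multiples of 400: 0.
Leap years = 32 − 1 + 0 = 31.

31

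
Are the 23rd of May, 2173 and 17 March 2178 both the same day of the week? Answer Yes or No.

From May 23, 2173 to Mar 17, 2178 is 1759 days.
1759 mod 7 = 2, so they are different weekdays.
(May 23, 2173 is a Sunday; Mar 17, 2178 is a Tuesday.)

No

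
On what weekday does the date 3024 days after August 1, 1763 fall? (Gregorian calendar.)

First find the weekday of Aug 1, 1763. Doomsday rule: the anchor day for the 1700s is Sunday. For year 63: 63÷12 = 5 r 3, and 3÷4 = 0, so 5+3+0 = 8.
Sunday + 8 ≡ Monday — that's 1763's doomsday.
In August the doomsday date is Aug 8.
Aug 1 is 7 days before Aug 8; 7 mod 7 = 0, so Monday − 0 = Monday.
3024 mod 7 = 0, so 3024 days after a Monday is Monday + 0 = Monday.

Monday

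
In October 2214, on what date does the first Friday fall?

October 7, 2214

October 1, 2214 is a Saturday.
The first Friday is therefore October 7 (6 days later).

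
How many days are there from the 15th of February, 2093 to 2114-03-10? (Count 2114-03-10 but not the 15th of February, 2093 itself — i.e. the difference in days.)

Feb 15, 2093 → Feb 15, 2094: 365 days.
Feb 15, 2094 → Feb 15, 2095: 365 days.
Feb 15, 2095 → Feb 15, 2096: 365 days.
Feb 15, 2096 → Feb 15, 2097: 366 days (Feb 29, 2096 is in that span).
Feb 15, 2097 → Feb 15, 2098: 365 days.
Feb 15, 2098 → Feb 15, 2099: 365 days.
Feb 15, 2099 → Feb 15, 2100: 365 days.
Feb 15, 2100 → Feb 15, 2101: 365 days.
Feb 15, 2101 → Feb 15, 2102: 365 days.
Feb 15, 2102 → Feb 15, 2103: 365 days.
Feb 15, 2103 → Feb 15, 2104: 365 days.
Feb 15, 2104 → Feb 15, 2105: 366 days (Feb 29, 2104 is in that span).
Feb 15, 2105 → Feb 15, 2106: 365 days.
Feb 15, 2106 → Feb 15, 2107: 365 days.
Feb 15, 2107 → Feb 15, 2108: 365 days.
Feb 15, 2108 → Feb 15, 2109: 366 days (Feb 29, 2108 is in that span).
Feb 15, 2109 → Feb 15, 2110: 365 days.
Feb 15, 2110 → Feb 15, 2111: 365 days.
Feb 15, 2111 → Feb 15, 2112: 365 days.
Feb 15, 2112 → Feb 15, 2113: 366 days (Feb 29, 2112 is in that span).
Feb 15, 2113 → Mar 15, 2113: 28 days (February has 28).
Mar 15, 2113 → Apr 15, 2113: 31 days (March has 31).
Apr 15, 2113 → May 15, 2113: 30 days (April has 30).
May 15, 2113 → Jun 15, 2113: 31 days (May has 31).
Jun 15, 2113 → Jul 15, 2113: 30 days (June has 30).
Jul 15, 2113 → Aug 15, 2113: 31 days (July has 31).
Aug 15, 2113 → Sep 15, 2113: 31 days (August has 31).
Sep 15, 2113 → Oct 15, 2113: 30 days (September has 30).
Oct 15, 2113 → Nov 15, 2113: 31 days (October has 31).
Nov 15, 2113 → Dec 15, 2113: 30 days (November has 30).
Dec 15, 2113 → Jan 15, 2114: 31 days (December has 31).
Jan 15, 2114 → Feb 15, 2114: 31 days (January has 31).
Feb 15, 2114 → Mar 10, 2114: 23 days.
Total: 7692 days.

7692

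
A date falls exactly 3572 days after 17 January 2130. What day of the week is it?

Thursday

First find the weekday of Jan 17, 2130. Doomsday rule: the anchor day for the 2100s is Sunday. For year 30: 30÷12 = 2 r 6, and 6÷4 = 1, so 2+6+1 = 9.
Sunday + 9 ≡ Tuesday — that's 2130's doomsday.
In January the doomsday date is Jan 3 (2130 is not a leap year).
Jan 17 is 14 days after Jan 3; 14 mod 7 = 0, so Tuesday + 0 = Tuesday.
3572 mod 7 = 2, so 3572 days after a Tuesday is Tuesday + 2 = Thursday.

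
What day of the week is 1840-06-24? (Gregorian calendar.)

Doomsday rule: the anchor day for the 1800s is Friday. For year 40: 40÷12 = 3 r 4, and 4÷4 = 1, so 3+4+1 = 8.
Friday + 8 ≡ Saturday — that's 1840's doomsday.
In June the doomsday date is Jun 6.
Jun 24 is 18 days after Jun 6; 18 mod 7 = 4, so Saturday + 4 = Wednesday.

Wednesday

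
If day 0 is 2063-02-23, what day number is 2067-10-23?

1703

Feb 23, 2063 → Feb 23, 2064: 365 days.
Feb 23, 2064 → Feb 23, 2065: 366 days (Feb 29, 2064 is in that span).
Feb 23, 2065 → Feb 23, 2066: 365 days.
Feb 23, 2066 → Feb 23, 2067: 365 days.
Feb 23, 2067 → Mar 23, 2067: 28 days (February has 28).
Mar 23, 2067 → Apr 23, 2067: 31 days (March has 31).
Apr 23, 2067 → May 23, 2067: 30 days (April has 30).
May 23, 2067 → Jun 23, 2067: 31 days (May has 31).
Jun 23, 2067 → Jul 23, 2067: 30 days (June has 30).
Jul 23, 2067 → Aug 23, 2067: 31 days (July has 31).
Aug 23, 2067 → Sep 23, 2067: 31 days (August has 31).
Sep 23, 2067 → Oct 23, 2067: 30 days.
Total: 1703 days.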